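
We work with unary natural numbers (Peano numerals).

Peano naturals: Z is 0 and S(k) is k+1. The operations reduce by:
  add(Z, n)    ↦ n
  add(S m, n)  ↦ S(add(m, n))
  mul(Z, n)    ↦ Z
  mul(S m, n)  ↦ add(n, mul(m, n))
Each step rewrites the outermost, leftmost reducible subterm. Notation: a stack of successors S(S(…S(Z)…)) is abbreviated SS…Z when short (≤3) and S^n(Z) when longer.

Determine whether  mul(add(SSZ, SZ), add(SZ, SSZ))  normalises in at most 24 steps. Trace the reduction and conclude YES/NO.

  start: mul(add(SSZ, SZ), add(SZ, SSZ))
  →1  mul(S(add(SZ, SZ)), add(SZ, SSZ))
  →2  add(add(SZ, SSZ), mul(add(SZ, SZ), add(SZ, SSZ)))
  →3  add(S(add(Z, SSZ)), mul(add(SZ, SZ), add(SZ, SSZ)))
  →4  S(add(add(Z, SSZ), mul(add(SZ, SZ), add(SZ, SSZ))))
  →5  S(add(SSZ, mul(add(SZ, SZ), add(SZ, SSZ))))
  →6  S(S(add(SZ, mul(add(SZ, SZ), add(SZ, SSZ)))))
  →7  S(S(S(add(Z, mul(add(SZ, SZ), add(SZ, SSZ))))))
  →8  S(S(S(mul(add(SZ, SZ), add(SZ, SSZ)))))
  →9  S(S(S(mul(S(add(Z, SZ)), add(SZ, SSZ)))))
  →10  S(S(S(add(add(SZ, SSZ), mul(add(Z, SZ), add(SZ, SSZ))))))
  →11  S(S(S(add(S(add(Z, SSZ)), mul(add(Z, SZ), add(SZ, SSZ))))))
  →12  S(S(S(S(add(add(Z, SSZ), mul(add(Z, SZ), add(SZ, SSZ)))))))
  →13  S(S(S(S(add(SSZ, mul(add(Z, SZ), add(SZ, SSZ)))))))
  →14  S(S(S(S(S(add(SZ, mul(add(Z, SZ), add(SZ, SSZ))))))))
  →15  S(S(S(S(S(S(add(Z, mul(add(Z, SZ), add(SZ, SSZ)))))))))
  →16  S(S(S(S(S(S(mul(add(Z, SZ), add(SZ, SSZ))))))))
  →17  S(S(S(S(S(S(mul(SZ, add(SZ, SSZ))))))))
  →18  S(S(S(S(S(S(add(add(SZ, SSZ), mul(Z, add(SZ, SSZ)))))))))
  →19  S(S(S(S(S(S(add(S(add(Z, SSZ)), mul(Z, add(SZ, SSZ)))))))))
  →20  S(S(S(S(S(S(S(add(add(Z, SSZ), mul(Z, add(SZ, SSZ))))))))))
  →21  S(S(S(S(S(S(S(add(SSZ, mul(Z, add(SZ, SSZ))))))))))
  →22  S(S(S(S(S(S(S(S(add(SZ, mul(Z, add(SZ, SSZ)))))))))))
  →23  S(S(S(S(S(S(S(S(S(add(Z, mul(Z, add(SZ, SSZ))))))))))))
  →24  S(S(S(S(S(S(S(S(S(mul(Z, add(SZ, SSZ)))))))))))

Answer: NO — after 24 steps the term is S(S(S(S(S(S(S(S(S(mul(Z, add(SZ, SSZ))))))))))), not yet normal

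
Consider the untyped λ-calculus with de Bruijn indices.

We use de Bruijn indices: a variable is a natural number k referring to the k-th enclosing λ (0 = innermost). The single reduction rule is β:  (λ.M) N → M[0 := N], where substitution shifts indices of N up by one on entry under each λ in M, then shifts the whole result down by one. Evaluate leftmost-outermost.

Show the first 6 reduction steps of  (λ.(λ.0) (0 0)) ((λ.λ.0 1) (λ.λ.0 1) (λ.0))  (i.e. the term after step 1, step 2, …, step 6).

Answer: after 6 steps: λ.0 ((λ.λ.0 1) (λ.λ.0 1) (λ.0))

Working:
  start: (λ.(λ.0) (0 0)) ((λ.λ.0 1) (λ.λ.0 1) (λ.0))
  [1] (λ.0) ((λ.λ.0 1) (λ.λ.0 1) (λ.0) ((λ.λ.0 1) (λ.λ.0 1) (λ.0)))
  [2] (λ.λ.0 1) (λ.λ.0 1) (λ.0) ((λ.λ.0 1) (λ.λ.0 1) (λ.0))
  [3] (λ.0 (λ.λ.0 1)) (λ.0) ((λ.λ.0 1) (λ.λ.0 1) (λ.0))
  [4] (λ.0) (λ.λ.0 1) ((λ.λ.0 1) (λ.λ.0 1) (λ.0))
  [5] (λ.λ.0 1) ((λ.λ.0 1) (λ.λ.0 1) (λ.0))
  [6] λ.0 ((λ.λ.0 1) (λ.λ.0 1) (λ.0))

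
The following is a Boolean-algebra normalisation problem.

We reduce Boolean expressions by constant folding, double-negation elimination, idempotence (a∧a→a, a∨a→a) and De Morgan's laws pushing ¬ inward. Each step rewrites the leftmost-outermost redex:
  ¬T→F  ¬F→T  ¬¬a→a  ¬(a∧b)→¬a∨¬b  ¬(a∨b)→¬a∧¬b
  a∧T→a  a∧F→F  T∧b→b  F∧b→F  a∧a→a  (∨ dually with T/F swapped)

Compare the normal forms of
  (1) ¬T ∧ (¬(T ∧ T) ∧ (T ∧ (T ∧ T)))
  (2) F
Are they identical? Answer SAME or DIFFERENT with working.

Answer: SAME — A ⇓ F, B ⇓ F

Derivation:
Term A:
  start: ¬T ∧ (¬(T ∧ T) ∧ (T ∧ (T ∧ T)))
  →1  F ∧ (¬(T ∧ T) ∧ (T ∧ (T ∧ T)))
  →2  F

Term B:
  start: F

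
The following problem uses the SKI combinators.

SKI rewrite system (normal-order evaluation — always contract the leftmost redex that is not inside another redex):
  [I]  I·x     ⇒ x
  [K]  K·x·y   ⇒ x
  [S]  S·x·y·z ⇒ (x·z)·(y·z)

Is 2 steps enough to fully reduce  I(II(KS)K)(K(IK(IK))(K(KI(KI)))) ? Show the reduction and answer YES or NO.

Answer: NO — after 2 steps the term is I(KS)K(K(IK(IK))(K(KI(KI)))), not yet normal

Reduction:
  start: I(II(KS)K)(K(IK(IK))(K(KI(KI))))
  step 1: II(KS)K(K(IK(IK))(K(KI(KI))))
  step 2: I(KS)K(K(IK(IK))(K(KI(KI))))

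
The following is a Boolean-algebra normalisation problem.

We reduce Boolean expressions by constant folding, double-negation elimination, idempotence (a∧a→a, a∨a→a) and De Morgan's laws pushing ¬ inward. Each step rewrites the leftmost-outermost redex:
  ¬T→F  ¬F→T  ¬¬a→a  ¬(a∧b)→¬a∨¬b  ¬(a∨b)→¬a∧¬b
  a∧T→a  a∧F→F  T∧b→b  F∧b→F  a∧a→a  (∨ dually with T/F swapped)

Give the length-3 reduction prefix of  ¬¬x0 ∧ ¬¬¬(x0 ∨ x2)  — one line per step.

  start: ¬¬x0 ∧ ¬¬¬(x0 ∨ x2)
  [1] x0 ∧ ¬¬¬(x0 ∨ x2)
  [2] x0 ∧ ¬(x0 ∨ x2)
  [3] x0 ∧ (¬x0 ∧ ¬x2)

Answer: after 3 steps: x0 ∧ (¬x0 ∧ ¬x2)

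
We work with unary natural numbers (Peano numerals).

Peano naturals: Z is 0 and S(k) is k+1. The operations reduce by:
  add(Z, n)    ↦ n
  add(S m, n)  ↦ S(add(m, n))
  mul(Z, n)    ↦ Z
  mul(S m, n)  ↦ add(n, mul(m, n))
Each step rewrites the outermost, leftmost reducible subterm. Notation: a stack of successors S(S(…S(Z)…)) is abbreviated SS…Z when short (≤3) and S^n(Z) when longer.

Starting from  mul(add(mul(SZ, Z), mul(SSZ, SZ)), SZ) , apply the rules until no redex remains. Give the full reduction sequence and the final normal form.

Answer: normal form = SSZ  (in 18 steps)

Reduction:
  start: mul(add(mul(SZ, Z), mul(SSZ, SZ)), SZ)
  [1] mul(add(add(Z, mul(Z, Z)), mul(SSZ, SZ)), SZ)
  [2] mul(add(mul(Z, Z), mul(SSZ, SZ)), SZ)
  [3] mul(add(Z, mul(SSZ, SZ)), SZ)
  [4] mul(mul(SSZ, SZ), SZ)
  [5] mul(add(SZ, mul(SZ, SZ)), SZ)
  [6] mul(S(add(Z, mul(SZ, SZ))), SZ)
  [7] add(SZ, mul(add(Z, mul(SZ, SZ)), SZ))
  [8] S(add(Z, mul(add(Z, mul(SZ, SZ)), SZ)))
  [9] S(mul(add(Z, mul(SZ, SZ)), SZ))
  [10] S(mul(mul(SZ, SZ), SZ))
  [11] S(mul(add(SZ, mul(Z, SZ)), SZ))
  [12] S(mul(S(add(Z, mul(Z, SZ))), SZ))
  [13] S(add(SZ, mul(add(Z, mul(Z, SZ)), SZ)))
  [14] S(S(add(Z, mul(add(Z, mul(Z, SZ)), SZ))))
  [15] S(S(mul(add(Z, mul(Z, SZ)), SZ)))
  [16] S(S(mul(mul(Z, SZ), SZ)))
  [17] S(S(mul(Z, SZ)))
  [18] SSZ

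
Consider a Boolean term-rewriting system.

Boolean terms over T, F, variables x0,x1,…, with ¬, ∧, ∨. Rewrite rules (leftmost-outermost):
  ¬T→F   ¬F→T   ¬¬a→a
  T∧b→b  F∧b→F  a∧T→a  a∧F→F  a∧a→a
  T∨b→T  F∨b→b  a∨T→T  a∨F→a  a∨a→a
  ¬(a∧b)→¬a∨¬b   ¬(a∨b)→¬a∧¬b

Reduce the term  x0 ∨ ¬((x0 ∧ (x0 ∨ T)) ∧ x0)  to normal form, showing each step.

  start: x0 ∨ ¬((x0 ∧ (x0 ∨ T)) ∧ x0)
  →1  x0 ∨ (¬(x0 ∧ (x0 ∨ T)) ∨ ¬x0)
  →2  x0 ∨ ((¬x0 ∨ ¬(x0 ∨ T)) ∨ ¬x0)
  →3  x0 ∨ ((¬x0 ∨ (¬x0 ∧ ¬T)) ∨ ¬x0)
  →4  x0 ∨ ((¬x0 ∨ (¬x0 ∧ F)) ∨ ¬x0)
  →5  x0 ∨ ((¬x0 ∨ F) ∨ ¬x0)
  →6  x0 ∨ (¬x0 ∨ ¬x0)
  →7  x0 ∨ ¬x0

Answer: normal form = x0 ∨ ¬x0  (in 7 steps)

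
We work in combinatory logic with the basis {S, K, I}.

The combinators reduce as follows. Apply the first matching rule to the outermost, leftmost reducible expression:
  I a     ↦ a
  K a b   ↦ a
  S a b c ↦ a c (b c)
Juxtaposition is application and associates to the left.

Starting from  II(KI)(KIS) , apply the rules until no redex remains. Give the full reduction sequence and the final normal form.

Answer: normal form = I  (in 3 steps)

Working:
  start: II(KI)(KIS)
  step 1: I(KI)(KIS)
  step 2: KI(KIS)
  step 3: I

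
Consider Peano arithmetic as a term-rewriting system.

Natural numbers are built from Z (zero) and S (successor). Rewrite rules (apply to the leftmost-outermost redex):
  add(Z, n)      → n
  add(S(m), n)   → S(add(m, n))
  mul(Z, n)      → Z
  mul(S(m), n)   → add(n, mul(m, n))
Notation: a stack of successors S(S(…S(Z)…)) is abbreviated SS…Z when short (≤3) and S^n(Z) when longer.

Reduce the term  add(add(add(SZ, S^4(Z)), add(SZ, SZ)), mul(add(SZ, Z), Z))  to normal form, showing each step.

  start: add(add(add(SZ, S^4(Z)), add(SZ, SZ)), mul(add(SZ, Z), Z))
  →1  add(add(S(add(Z, S^4(Z))), add(SZ, SZ)), mul(add(SZ, Z), Z))
  →2  add(S(add(add(Z, S^4(Z)), add(SZ, SZ))), mul(add(SZ, Z), Z))
  →3  S(add(add(add(Z, S^4(Z)), add(SZ, SZ)), mul(add(SZ, Z), Z)))
  →4  S(add(add(S^4(Z), add(SZ, SZ)), mul(add(SZ, Z), Z)))
  →5  S(add(S(add(SSSZ, add(SZ, SZ))), mul(add(SZ, Z), Z)))
  →6  S(S(add(add(SSSZ, add(SZ, SZ)), mul(add(SZ, Z), Z))))
  →7  S(S(add(S(add(SSZ, add(SZ, SZ))), mul(add(SZ, Z), Z))))
  →8  S(S(S(add(add(SSZ, add(SZ, SZ)), mul(add(SZ, Z), Z)))))
  →9  S(S(S(add(S(add(SZ, add(SZ, SZ))), mul(add(SZ, Z), Z)))))
  →10  S(S(S(S(add(add(SZ, add(SZ, SZ)), mul(add(SZ, Z), Z))))))
  →11  S(S(S(S(add(S(add(Z, add(SZ, SZ))), mul(add(SZ, Z), Z))))))
  →12  S(S(S(S(S(add(add(Z, add(SZ, SZ)), mul(add(SZ, Z), Z)))))))
  →13  S(S(S(S(S(add(add(SZ, SZ), mul(add(SZ, Z), Z)))))))
  →14  S(S(S(S(S(add(S(add(Z, SZ)), mul(add(SZ, Z), Z)))))))
  →15  S(S(S(S(S(S(add(add(Z, SZ), mul(add(SZ, Z), Z))))))))
  →16  S(S(S(S(S(S(add(SZ, mul(add(SZ, Z), Z))))))))
  →17  S(S(S(S(S(S(S(add(Z, mul(add(SZ, Z), Z)))))))))
  →18  S(S(S(S(S(S(S(mul(add(SZ, Z), Z))))))))
  →19  S(S(S(S(S(S(S(mul(S(add(Z, Z)), Z))))))))
  →20  S(S(S(S(S(S(S(add(Z, mul(add(Z, Z), Z)))))))))
  →21  S(S(S(S(S(S(S(mul(add(Z, Z), Z))))))))
  →22  S(S(S(S(S(S(S(mul(Z, Z))))))))
  →23  S^7(Z)

Answer: normal form = S^7(Z)  (in 23 steps)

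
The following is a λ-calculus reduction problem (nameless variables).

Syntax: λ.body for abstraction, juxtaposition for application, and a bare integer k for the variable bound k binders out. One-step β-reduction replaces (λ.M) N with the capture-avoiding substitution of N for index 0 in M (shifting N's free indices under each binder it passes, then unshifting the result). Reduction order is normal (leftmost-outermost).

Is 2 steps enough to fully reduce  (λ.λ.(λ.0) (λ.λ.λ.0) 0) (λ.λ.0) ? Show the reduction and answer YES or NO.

  start: (λ.λ.(λ.0) (λ.λ.λ.0) 0) (λ.λ.0)
  →1  λ.(λ.0) (λ.λ.λ.0) 0
  →2  λ.(λ.λ.λ.0) 0

Answer: NO — after 2 steps the term is λ.(λ.λ.λ.0) 0, not yet normal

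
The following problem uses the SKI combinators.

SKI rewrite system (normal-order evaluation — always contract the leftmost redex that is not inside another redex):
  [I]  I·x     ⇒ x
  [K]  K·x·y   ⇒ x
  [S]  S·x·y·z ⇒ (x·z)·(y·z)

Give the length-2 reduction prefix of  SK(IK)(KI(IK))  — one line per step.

Answer: after 2 steps: KI(IK)

Reduction:
  start: SK(IK)(KI(IK))
  step 1: K(KI(IK))(IK(KI(IK)))
  step 2: KI(IK)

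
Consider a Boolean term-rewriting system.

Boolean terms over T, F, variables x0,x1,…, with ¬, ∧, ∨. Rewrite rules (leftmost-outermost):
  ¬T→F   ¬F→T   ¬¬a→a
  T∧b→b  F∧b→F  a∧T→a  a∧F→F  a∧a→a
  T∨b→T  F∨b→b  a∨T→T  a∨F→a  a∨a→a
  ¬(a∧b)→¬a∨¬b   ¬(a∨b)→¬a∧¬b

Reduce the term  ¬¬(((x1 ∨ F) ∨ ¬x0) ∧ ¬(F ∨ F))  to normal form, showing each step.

Answer: normal form = x1 ∨ ¬x0  (in 6 steps)

Reduction:
  start: ¬¬(((x1 ∨ F) ∨ ¬x0) ∧ ¬(F ∨ F))
  step 1: ((x1 ∨ F) ∨ ¬x0) ∧ ¬(F ∨ F)
  step 2: (x1 ∨ ¬x0) ∧ ¬(F ∨ F)
  step 3: (x1 ∨ ¬x0) ∧ (¬F ∧ ¬F)
  step 4: (x1 ∨ ¬x0) ∧ ¬F
  step 5: (x1 ∨ ¬x0) ∧ T
  step 6: x1 ∨ ¬x0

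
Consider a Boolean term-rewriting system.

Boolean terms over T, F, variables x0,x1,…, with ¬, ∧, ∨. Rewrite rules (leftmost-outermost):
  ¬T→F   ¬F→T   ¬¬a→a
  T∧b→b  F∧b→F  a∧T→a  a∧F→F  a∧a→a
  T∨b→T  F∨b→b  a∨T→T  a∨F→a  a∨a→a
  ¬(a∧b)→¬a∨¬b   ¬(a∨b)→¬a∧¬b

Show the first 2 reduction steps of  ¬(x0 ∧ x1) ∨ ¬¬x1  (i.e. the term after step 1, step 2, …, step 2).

Answer: after 2 steps: (¬x0 ∨ ¬x1) ∨ x1

Working:
  start: ¬(x0 ∧ x1) ∨ ¬¬x1
  →1  (¬x0 ∨ ¬x1) ∨ ¬¬x1
  →2  (¬x0 ∨ ¬x1) ∨ x1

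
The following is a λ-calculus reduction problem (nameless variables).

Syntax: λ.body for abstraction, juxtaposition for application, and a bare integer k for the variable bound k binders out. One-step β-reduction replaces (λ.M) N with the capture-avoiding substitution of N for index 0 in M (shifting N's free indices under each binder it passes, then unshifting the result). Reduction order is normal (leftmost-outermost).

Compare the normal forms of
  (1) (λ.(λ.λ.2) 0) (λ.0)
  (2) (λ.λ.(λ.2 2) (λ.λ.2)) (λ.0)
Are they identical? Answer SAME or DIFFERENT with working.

Answer: SAME — A ⇓ λ.λ.0, B ⇓ λ.λ.0

Reduction:
Term A:
  start: (λ.(λ.λ.2) 0) (λ.0)
  [1] (λ.λ.λ.0) (λ.0)
  [2] λ.λ.0

Term B:
  start: (λ.λ.(λ.2 2) (λ.λ.2)) (λ.0)
  [1] λ.(λ.(λ.0) (λ.0)) (λ.λ.2)
  [2] λ.(λ.0) (λ.0)
  [3] λ.λ.0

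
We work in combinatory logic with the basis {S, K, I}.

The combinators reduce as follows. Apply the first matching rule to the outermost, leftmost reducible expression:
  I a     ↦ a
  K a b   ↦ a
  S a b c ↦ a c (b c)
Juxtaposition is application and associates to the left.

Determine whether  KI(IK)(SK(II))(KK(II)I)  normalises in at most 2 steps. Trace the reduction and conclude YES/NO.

  start: KI(IK)(SK(II))(KK(II)I)
  step 1: I(SK(II))(KK(II)I)
  step 2: SK(II)(KK(II)I)

Answer: NO — after 2 steps the term is SK(II)(KK(II)I), not yet normal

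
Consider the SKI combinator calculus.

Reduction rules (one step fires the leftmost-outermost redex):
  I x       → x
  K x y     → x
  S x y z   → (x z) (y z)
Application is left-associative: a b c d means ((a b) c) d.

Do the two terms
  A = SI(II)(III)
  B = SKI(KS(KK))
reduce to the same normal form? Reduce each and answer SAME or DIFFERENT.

Answer: DIFFERENT — A ⇓ I, B ⇓ S

Reduction:
Term A:
  start: SI(II)(III)
  [1] I(III)(II(III))
  [2] III(II(III))
  [3] II(II(III))
  [4] I(II(III))
  [5] II(III)
  [6] I(III)
  [7] III
  [8] II
  [9] I

Term B:
  start: SKI(KS(KK))
  [1] K(KS(KK))(I(KS(KK)))
  [2] KS(KK)
  [3] S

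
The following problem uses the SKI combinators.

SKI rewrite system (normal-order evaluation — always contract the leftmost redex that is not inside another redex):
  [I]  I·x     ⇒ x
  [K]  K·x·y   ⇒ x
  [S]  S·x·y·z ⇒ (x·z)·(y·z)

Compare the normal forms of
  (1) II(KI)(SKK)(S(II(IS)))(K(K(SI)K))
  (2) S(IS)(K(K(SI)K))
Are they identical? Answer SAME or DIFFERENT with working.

Term A:
  start: II(KI)(SKK)(S(II(IS)))(K(K(SI)K))
  step 1: I(KI)(SKK)(S(II(IS)))(K(K(SI)K))
  step 2: KI(SKK)(S(II(IS)))(K(K(SI)K))
  step 3: I(S(II(IS)))(K(K(SI)K))
  step 4: S(II(IS))(K(K(SI)K))
  step 5: S(I(IS))(K(K(SI)K))
  step 6: S(IS)(K(K(SI)K))
  step 7: SS(K(K(SI)K))
  step 8: SS(K(SI))

Term B:
  start: S(IS)(K(K(SI)K))
  step 1: SS(K(K(SI)K))
  step 2: SS(K(SI))

Answer: SAME — A ⇓ SS(K(SI)), B ⇓ SS(K(SI))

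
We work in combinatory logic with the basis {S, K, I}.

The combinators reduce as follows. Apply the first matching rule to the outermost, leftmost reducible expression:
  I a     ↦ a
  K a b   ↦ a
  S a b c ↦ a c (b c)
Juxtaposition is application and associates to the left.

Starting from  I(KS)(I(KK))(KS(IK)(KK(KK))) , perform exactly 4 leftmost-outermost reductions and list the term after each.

Answer: after 4 steps: S(SK)

Working:
  start: I(KS)(I(KK))(KS(IK)(KK(KK)))
  step 1: KS(I(KK))(KS(IK)(KK(KK)))
  step 2: S(KS(IK)(KK(KK)))
  step 3: S(S(KK(KK)))
  step 4: S(SK)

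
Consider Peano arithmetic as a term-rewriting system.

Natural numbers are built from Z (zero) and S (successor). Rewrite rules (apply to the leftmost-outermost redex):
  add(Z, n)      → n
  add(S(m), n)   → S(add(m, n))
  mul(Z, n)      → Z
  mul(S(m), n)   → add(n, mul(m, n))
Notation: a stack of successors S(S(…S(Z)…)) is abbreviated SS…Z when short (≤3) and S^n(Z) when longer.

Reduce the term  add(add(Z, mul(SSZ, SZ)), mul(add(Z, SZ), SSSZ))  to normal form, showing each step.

  start: add(add(Z, mul(SSZ, SZ)), mul(add(Z, SZ), SSSZ))
  [1] add(mul(SSZ, SZ), mul(add(Z, SZ), SSSZ))
  [2] add(add(SZ, mul(SZ, SZ)), mul(add(Z, SZ), SSSZ))
  [3] add(S(add(Z, mul(SZ, SZ))), mul(add(Z, SZ), SSSZ))
  [4] S(add(add(Z, mul(SZ, SZ)), mul(add(Z, SZ), SSSZ)))
  [5] S(add(mul(SZ, SZ), mul(add(Z, SZ), SSSZ)))
  [6] S(add(add(SZ, mul(Z, SZ)), mul(add(Z, SZ), SSSZ)))
  [7] S(add(S(add(Z, mul(Z, SZ))), mul(add(Z, SZ), SSSZ)))
  [8] S(S(add(add(Z, mul(Z, SZ)), mul(add(Z, SZ), SSSZ))))
  [9] S(S(add(mul(Z, SZ), mul(add(Z, SZ), SSSZ))))
  [10] S(S(add(Z, mul(add(Z, SZ), SSSZ))))
  [11] S(S(mul(add(Z, SZ), SSSZ)))
  [12] S(S(mul(SZ, SSSZ)))
  [13] S(S(add(SSSZ, mul(Z, SSSZ))))
  [14] S(S(S(add(SSZ, mul(Z, SSSZ)))))
  [15] S(S(S(S(add(SZ, mul(Z, SSSZ))))))
  [16] S(S(S(S(S(add(Z, mul(Z, SSSZ)))))))
  [17] S(S(S(S(S(mul(Z, SSSZ))))))
  [18] S^5(Z)

Answer: normal form = S^5(Z)  (in 18 steps)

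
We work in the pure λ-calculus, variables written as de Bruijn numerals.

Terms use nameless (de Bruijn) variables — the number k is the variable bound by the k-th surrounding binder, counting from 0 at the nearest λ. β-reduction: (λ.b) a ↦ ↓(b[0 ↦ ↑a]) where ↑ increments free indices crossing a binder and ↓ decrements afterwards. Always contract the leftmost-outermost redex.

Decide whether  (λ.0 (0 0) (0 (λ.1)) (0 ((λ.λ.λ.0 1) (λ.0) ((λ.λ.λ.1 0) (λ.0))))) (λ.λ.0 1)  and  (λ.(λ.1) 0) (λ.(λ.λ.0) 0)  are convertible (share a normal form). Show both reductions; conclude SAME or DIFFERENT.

Term A:
  start: (λ.0 (0 0) (0 (λ.1)) (0 ((λ.λ.λ.0 1) (λ.0) ((λ.λ.λ.1 0) (λ.0))))) (λ.λ.0 1)
  →1  (λ.λ.0 1) ((λ.λ.0 1) (λ.λ.0 1)) ((λ.λ.0 1) (λ.λ.λ.0 1)) ((λ.λ.0 1) ((λ.λ.λ.0 1) (λ.0) ((λ.λ.λ.1 0) (λ.0))))
  →2  (λ.0 ((λ.λ.0 1) (λ.λ.0 1))) ((λ.λ.0 1) (λ.λ.λ.0 1)) ((λ.λ.0 1) ((λ.λ.λ.0 1) (λ.0) ((λ.λ.λ.1 0) (λ.0))))
  →3  (λ.λ.0 1) (λ.λ.λ.0 1) ((λ.λ.0 1) (λ.λ.0 1)) ((λ.λ.0 1) ((λ.λ.λ.0 1) (λ.0) ((λ.λ.λ.1 0) (λ.0))))
  →4  (λ.0 (λ.λ.λ.0 1)) ((λ.λ.0 1) (λ.λ.0 1)) ((λ.λ.0 1) ((λ.λ.λ.0 1) (λ.0) ((λ.λ.λ.1 0) (λ.0))))
  →5  (λ.λ.0 1) (λ.λ.0 1) (λ.λ.λ.0 1) ((λ.λ.0 1) ((λ.λ.λ.0 1) (λ.0) ((λ.λ.λ.1 0) (λ.0))))
  →6  (λ.0 (λ.λ.0 1)) (λ.λ.λ.0 1) ((λ.λ.0 1) ((λ.λ.λ.0 1) (λ.0) ((λ.λ.λ.1 0) (λ.0))))
  →7  (λ.λ.λ.0 1) (λ.λ.0 1) ((λ.λ.0 1) ((λ.λ.λ.0 1) (λ.0) ((λ.λ.λ.1 0) (λ.0))))
  →8  (λ.λ.0 1) ((λ.λ.0 1) ((λ.λ.λ.0 1) (λ.0) ((λ.λ.λ.1 0) (λ.0))))
  →9  λ.0 ((λ.λ.0 1) ((λ.λ.λ.0 1) (λ.0) ((λ.λ.λ.1 0) (λ.0))))
  →10  λ.0 (λ.0 ((λ.λ.λ.0 1) (λ.0) ((λ.λ.λ.1 0) (λ.0))))
  →11  λ.0 (λ.0 ((λ.λ.0 1) ((λ.λ.λ.1 0) (λ.0))))
  →12  λ.0 (λ.0 (λ.0 ((λ.λ.λ.1 0) (λ.0))))
  →13  λ.0 (λ.0 (λ.0 (λ.λ.1 0)))

Term B:
  start: (λ.(λ.1) 0) (λ.(λ.λ.0) 0)
  →1  (λ.λ.(λ.λ.0) 0) (λ.(λ.λ.0) 0)
  →2  λ.(λ.λ.0) 0
  →3  λ.λ.0

Answer: DIFFERENT — A ⇓ λ.0 (λ.0 (λ.0 (λ.λ.1 0))), B ⇓ λ.λ.0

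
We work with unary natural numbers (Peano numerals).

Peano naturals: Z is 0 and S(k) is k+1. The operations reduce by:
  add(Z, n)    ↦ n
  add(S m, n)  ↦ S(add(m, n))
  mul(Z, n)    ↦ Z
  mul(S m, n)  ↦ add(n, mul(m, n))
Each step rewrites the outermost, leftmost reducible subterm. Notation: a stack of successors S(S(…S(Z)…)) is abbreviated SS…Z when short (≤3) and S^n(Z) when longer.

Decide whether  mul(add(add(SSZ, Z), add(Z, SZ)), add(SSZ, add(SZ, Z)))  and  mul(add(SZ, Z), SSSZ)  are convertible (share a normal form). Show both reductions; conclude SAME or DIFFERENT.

Term A:
  start: mul(add(add(SSZ, Z), add(Z, SZ)), add(SSZ, add(SZ, Z)))
  [1] mul(add(S(add(SZ, Z)), add(Z, SZ)), add(SSZ, add(SZ, Z)))
  [2] mul(S(add(add(SZ, Z), add(Z, SZ))), add(SSZ, add(SZ, Z)))
  [3] add(add(SSZ, add(SZ, Z)), mul(add(add(SZ, Z), add(Z, SZ)), add(SSZ, add(SZ, Z))))
  [4] add(S(add(SZ, add(SZ, Z))), mul(add(add(SZ, Z), add(Z, SZ)), add(SSZ, add(SZ, Z))))
  [5] S(add(add(SZ, add(SZ, Z)), mul(add(add(SZ, Z), add(Z, SZ)), add(SSZ, add(SZ, Z)))))
  [6] S(add(S(add(Z, add(SZ, Z))), mul(add(add(SZ, Z), add(Z, SZ)), add(SSZ, add(SZ, Z)))))
  [7] S(S(add(add(Z, add(SZ, Z)), mul(add(add(SZ, Z), add(Z, SZ)), add(SSZ, add(SZ, Z))))))
  [8] S(S(add(add(SZ, Z), mul(add(add(SZ, Z), add(Z, SZ)), add(SSZ, add(SZ, Z))))))
  [9] S(S(add(S(add(Z, Z)), mul(add(add(SZ, Z), add(Z, SZ)), add(SSZ, add(SZ, Z))))))
  [10] S(S(S(add(add(Z, Z), mul(add(add(SZ, Z), add(Z, SZ)), add(SSZ, add(SZ, Z)))))))
  [11] S(S(S(add(Z, mul(add(add(SZ, Z), add(Z, SZ)), add(SSZ, add(SZ, Z)))))))
  [12] S(S(S(mul(add(add(SZ, Z), add(Z, SZ)), add(SSZ, add(SZ, Z))))))
  [13] S(S(S(mul(add(S(add(Z, Z)), add(Z, SZ)), add(SSZ, add(SZ, Z))))))
  [14] S(S(S(mul(S(add(add(Z, Z), add(Z, SZ))), add(SSZ, add(SZ, Z))))))
  [15] S(S(S(add(add(SSZ, add(SZ, Z)), mul(add(add(Z, Z), add(Z, SZ)), add(SSZ, add(SZ, Z)))))))
  [16] S(S(S(add(S(add(SZ, add(SZ, Z))), mul(add(add(Z, Z), add(Z, SZ)), add(SSZ, add(SZ, Z)))))))
  [17] S(S(S(S(add(add(SZ, add(SZ, Z)), mul(add(add(Z, Z), add(Z, SZ)), add(SSZ, add(SZ, Z))))))))
  [18] S(S(S(S(add(S(add(Z, add(SZ, Z))), mul(add(add(Z, Z), add(Z, SZ)), add(SSZ, add(SZ, Z))))))))
  [19] S(S(S(S(S(add(add(Z, add(SZ, Z)), mul(add(add(Z, Z), add(Z, SZ)), add(SSZ, add(SZ, Z)))))))))
  [20] S(S(S(S(S(add(add(SZ, Z), mul(add(add(Z, Z), add(Z, SZ)), add(SSZ, add(SZ, Z)))))))))
  [21] S(S(S(S(S(add(S(add(Z, Z)), mul(add(add(Z, Z), add(Z, SZ)), add(SSZ, add(SZ, Z)))))))))
  [22] S(S(S(S(S(S(add(add(Z, Z), mul(add(add(Z, Z), add(Z, SZ)), add(SSZ, add(SZ, Z))))))))))
  [23] S(S(S(S(S(S(add(Z, mul(add(add(Z, Z), add(Z, SZ)), add(SSZ, add(SZ, Z))))))))))
  [24] S(S(S(S(S(S(mul(add(add(Z, Z), add(Z, SZ)), add(SSZ, add(SZ, Z)))))))))
  [25] S(S(S(S(S(S(mul(add(Z, add(Z, SZ)), add(SSZ, add(SZ, Z)))))))))
  [26] S(S(S(S(S(S(mul(add(Z, SZ), add(SSZ, add(SZ, Z)))))))))
  [27] S(S(S(S(S(S(mul(SZ, add(SSZ, add(SZ, Z)))))))))
  [28] S(S(S(S(S(S(add(add(SSZ, add(SZ, Z)), mul(Z, add(SSZ, add(SZ, Z))))))))))
  [29] S(S(S(S(S(S(add(S(add(SZ, add(SZ, Z))), mul(Z, add(SSZ, add(SZ, Z))))))))))
  [30] S(S(S(S(S(S(S(add(add(SZ, add(SZ, Z)), mul(Z, add(SSZ, add(SZ, Z)))))))))))
  [31] S(S(S(S(S(S(S(add(S(add(Z, add(SZ, Z))), mul(Z, add(SSZ, add(SZ, Z)))))))))))
  [32] S(S(S(S(S(S(S(S(add(add(Z, add(SZ, Z)), mul(Z, add(SSZ, add(SZ, Z))))))))))))
  [33] S(S(S(S(S(S(S(S(add(add(SZ, Z), mul(Z, add(SSZ, add(SZ, Z))))))))))))
  [34] S(S(S(S(S(S(S(S(add(S(add(Z, Z)), mul(Z, add(SSZ, add(SZ, Z))))))))))))
  [35] S(S(S(S(S(S(S(S(S(add(add(Z, Z), mul(Z, add(SSZ, add(SZ, Z)))))))))))))
  [36] S(S(S(S(S(S(S(S(S(add(Z, mul(Z, add(SSZ, add(SZ, Z)))))))))))))
  [37] S(S(S(S(S(S(S(S(S(mul(Z, add(SSZ, add(SZ, Z))))))))))))
  [38] S^9(Z)

Term B:
  start: mul(add(SZ, Z), SSSZ)
  [1] mul(S(add(Z, Z)), SSSZ)
  [2] add(SSSZ, mul(add(Z, Z), SSSZ))
  [3] S(add(SSZ, mul(add(Z, Z), SSSZ)))
  [4] S(S(add(SZ, mul(add(Z, Z), SSSZ))))
  [5] S(S(S(add(Z, mul(add(Z, Z), SSSZ)))))
  [6] S(S(S(mul(add(Z, Z), SSSZ))))
  [7] S(S(S(mul(Z, SSSZ))))
  [8] SSSZ

Answer: DIFFERENT — A ⇓ S^9(Z), B ⇓ SSSZ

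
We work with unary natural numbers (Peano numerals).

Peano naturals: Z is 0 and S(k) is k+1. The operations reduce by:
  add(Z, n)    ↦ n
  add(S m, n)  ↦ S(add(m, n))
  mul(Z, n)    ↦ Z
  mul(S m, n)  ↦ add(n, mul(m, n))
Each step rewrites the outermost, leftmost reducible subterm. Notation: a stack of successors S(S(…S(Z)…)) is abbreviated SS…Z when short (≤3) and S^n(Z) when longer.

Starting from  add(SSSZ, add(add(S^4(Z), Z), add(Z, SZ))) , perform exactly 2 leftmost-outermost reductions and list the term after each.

Answer: after 2 steps: S(S(add(SZ, add(add(S^4(Z), Z), add(Z, SZ)))))

Working:
  start: add(SSSZ, add(add(S^4(Z), Z), add(Z, SZ)))
  →1  S(add(SSZ, add(add(S^4(Z), Z), add(Z, SZ))))
  →2  S(S(add(SZ, add(add(S^4(Z), Z), add(Z, SZ)))))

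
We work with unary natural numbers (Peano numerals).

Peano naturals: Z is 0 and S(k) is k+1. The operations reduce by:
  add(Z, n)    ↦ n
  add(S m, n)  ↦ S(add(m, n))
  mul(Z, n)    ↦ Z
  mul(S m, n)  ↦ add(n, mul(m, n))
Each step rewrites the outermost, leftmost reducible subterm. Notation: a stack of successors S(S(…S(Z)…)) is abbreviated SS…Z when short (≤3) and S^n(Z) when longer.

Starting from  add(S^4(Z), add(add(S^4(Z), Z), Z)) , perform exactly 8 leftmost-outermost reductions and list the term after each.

  start: add(S^4(Z), add(add(S^4(Z), Z), Z))
  →1  S(add(SSSZ, add(add(S^4(Z), Z), Z)))
  →2  S(S(add(SSZ, add(add(S^4(Z), Z), Z))))
  →3  S(S(S(add(SZ, add(add(S^4(Z), Z), Z)))))
  →4  S(S(S(S(add(Z, add(add(S^4(Z), Z), Z))))))
  →5  S(S(S(S(add(add(S^4(Z), Z), Z)))))
  →6  S(S(S(S(add(S(add(SSSZ, Z)), Z)))))
  →7  S(S(S(S(S(add(add(SSSZ, Z), Z))))))
  →8  S(S(S(S(S(add(S(add(SSZ, Z)), Z))))))

Answer: after 8 steps: S(S(S(S(S(add(S(add(SSZ, Z)), Z))))))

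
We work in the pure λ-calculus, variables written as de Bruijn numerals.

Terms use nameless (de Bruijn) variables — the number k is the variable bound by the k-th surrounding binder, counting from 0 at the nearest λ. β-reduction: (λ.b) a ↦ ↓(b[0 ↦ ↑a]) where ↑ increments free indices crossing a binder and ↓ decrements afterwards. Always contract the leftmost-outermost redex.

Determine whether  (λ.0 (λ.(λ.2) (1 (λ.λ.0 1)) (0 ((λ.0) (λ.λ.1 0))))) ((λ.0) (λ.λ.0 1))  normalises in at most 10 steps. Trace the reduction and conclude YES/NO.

  start: (λ.0 (λ.(λ.2) (1 (λ.λ.0 1)) (0 ((λ.0) (λ.λ.1 0))))) ((λ.0) (λ.λ.0 1))
  [1] (λ.0) (λ.λ.0 1) (λ.(λ.(λ.0) (λ.λ.0 1)) ((λ.0) (λ.λ.0 1) (λ.λ.0 1)) (0 ((λ.0) (λ.λ.1 0))))
  [2] (λ.λ.0 1) (λ.(λ.(λ.0) (λ.λ.0 1)) ((λ.0) (λ.λ.0 1) (λ.λ.0 1)) (0 ((λ.0) (λ.λ.1 0))))
  [3] λ.0 (λ.(λ.(λ.0) (λ.λ.0 1)) ((λ.0) (λ.λ.0 1) (λ.λ.0 1)) (0 ((λ.0) (λ.λ.1 0))))
  [4] λ.0 (λ.(λ.0) (λ.λ.0 1) (0 ((λ.0) (λ.λ.1 0))))
  [5] λ.0 (λ.(λ.λ.0 1) (0 ((λ.0) (λ.λ.1 0))))
  [6] λ.0 (λ.λ.0 (1 ((λ.0) (λ.λ.1 0))))
  [7] λ.0 (λ.λ.0 (1 (λ.λ.1 0)))

Answer: YES — reaches normal form λ.0 (λ.λ.0 (1 (λ.λ.1 0))) in 7 ≤ 10 steps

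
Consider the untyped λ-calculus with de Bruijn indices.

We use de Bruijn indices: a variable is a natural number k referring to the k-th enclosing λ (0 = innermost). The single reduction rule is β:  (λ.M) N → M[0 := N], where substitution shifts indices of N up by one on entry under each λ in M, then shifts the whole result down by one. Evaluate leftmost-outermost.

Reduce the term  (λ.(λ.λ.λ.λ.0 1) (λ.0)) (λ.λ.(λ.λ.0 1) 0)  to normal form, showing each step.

  start: (λ.(λ.λ.λ.λ.0 1) (λ.0)) (λ.λ.(λ.λ.0 1) 0)
  [1] (λ.λ.λ.λ.0 1) (λ.0)
  [2] λ.λ.λ.0 1

Answer: normal form = λ.λ.λ.0 1  (in 2 steps)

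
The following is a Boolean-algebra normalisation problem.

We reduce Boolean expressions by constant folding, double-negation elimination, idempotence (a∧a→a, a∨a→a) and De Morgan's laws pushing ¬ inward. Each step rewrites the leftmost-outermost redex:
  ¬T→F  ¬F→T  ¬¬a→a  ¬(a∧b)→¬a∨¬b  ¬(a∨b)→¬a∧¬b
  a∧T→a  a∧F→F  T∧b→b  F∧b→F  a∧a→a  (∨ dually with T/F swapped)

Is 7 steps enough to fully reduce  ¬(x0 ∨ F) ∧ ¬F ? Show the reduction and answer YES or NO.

Answer: YES — reaches normal form ¬x0 in 5 ≤ 7 steps

Derivation:
  start: ¬(x0 ∨ F) ∧ ¬F
  [1] (¬x0 ∧ ¬F) ∧ ¬F
  [2] (¬x0 ∧ T) ∧ ¬F
  [3] ¬x0 ∧ ¬F
  [4] ¬x0 ∧ T
  [5] ¬x0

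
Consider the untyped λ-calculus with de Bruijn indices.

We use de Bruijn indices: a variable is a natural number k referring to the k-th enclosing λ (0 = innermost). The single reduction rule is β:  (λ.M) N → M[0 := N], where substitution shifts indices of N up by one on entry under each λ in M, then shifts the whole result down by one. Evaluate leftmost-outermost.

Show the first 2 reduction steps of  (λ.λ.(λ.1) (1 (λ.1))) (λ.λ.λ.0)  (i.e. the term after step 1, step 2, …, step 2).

Answer: after 2 steps: λ.0

Derivation:
  start: (λ.λ.(λ.1) (1 (λ.1))) (λ.λ.λ.0)
  step 1: λ.(λ.1) ((λ.λ.λ.0) (λ.1))
  step 2: λ.0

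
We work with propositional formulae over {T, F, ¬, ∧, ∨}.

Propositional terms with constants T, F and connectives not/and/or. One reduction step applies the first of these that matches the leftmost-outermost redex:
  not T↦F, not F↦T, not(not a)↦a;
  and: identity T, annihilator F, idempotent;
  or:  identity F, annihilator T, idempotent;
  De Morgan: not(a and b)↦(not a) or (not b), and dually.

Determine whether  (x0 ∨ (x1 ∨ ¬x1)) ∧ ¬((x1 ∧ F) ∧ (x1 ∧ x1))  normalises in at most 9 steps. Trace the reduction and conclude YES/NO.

Answer: YES — reaches normal form x0 ∨ (x1 ∨ ¬x1) in 6 ≤ 9 steps

Working:
  start: (x0 ∨ (x1 ∨ ¬x1)) ∧ ¬((x1 ∧ F) ∧ (x1 ∧ x1))
  →1  (x0 ∨ (x1 ∨ ¬x1)) ∧ (¬(x1 ∧ F) ∨ ¬(x1 ∧ x1))
  →2  (x0 ∨ (x1 ∨ ¬x1)) ∧ ((¬x1 ∨ ¬F) ∨ ¬(x1 ∧ x1))
  →3  (x0 ∨ (x1 ∨ ¬x1)) ∧ ((¬x1 ∨ T) ∨ ¬(x1 ∧ x1))
  →4  (x0 ∨ (x1 ∨ ¬x1)) ∧ (T ∨ ¬(x1 ∧ x1))
  →5  (x0 ∨ (x1 ∨ ¬x1)) ∧ T
  →6  x0 ∨ (x1 ∨ ¬x1)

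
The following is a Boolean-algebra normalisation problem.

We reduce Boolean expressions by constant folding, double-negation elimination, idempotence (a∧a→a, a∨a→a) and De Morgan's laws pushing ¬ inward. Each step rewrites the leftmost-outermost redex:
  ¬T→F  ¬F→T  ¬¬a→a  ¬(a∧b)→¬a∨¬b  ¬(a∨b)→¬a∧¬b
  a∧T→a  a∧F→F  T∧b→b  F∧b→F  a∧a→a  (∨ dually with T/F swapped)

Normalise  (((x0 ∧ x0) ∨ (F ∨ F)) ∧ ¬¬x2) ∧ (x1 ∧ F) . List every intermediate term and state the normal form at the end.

Answer: normal form = F  (in 6 steps)

Reduction:
  start: (((x0 ∧ x0) ∨ (F ∨ F)) ∧ ¬¬x2) ∧ (x1 ∧ F)
  step 1: ((x0 ∨ (F ∨ F)) ∧ ¬¬x2) ∧ (x1 ∧ F)
  step 2: ((x0 ∨ F) ∧ ¬¬x2) ∧ (x1 ∧ F)
  step 3: (x0 ∧ ¬¬x2) ∧ (x1 ∧ F)
  step 4: (x0 ∧ x2) ∧ (x1 ∧ F)
  step 5: (x0 ∧ x2) ∧ F
  step 6: F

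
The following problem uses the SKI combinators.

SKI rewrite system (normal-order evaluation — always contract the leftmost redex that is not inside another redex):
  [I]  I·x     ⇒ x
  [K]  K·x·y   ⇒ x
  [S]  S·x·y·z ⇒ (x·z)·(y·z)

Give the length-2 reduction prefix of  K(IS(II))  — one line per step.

Answer: after 2 steps: K(SI)

Working:
  start: K(IS(II))
  step 1: K(S(II))
  step 2: K(SI)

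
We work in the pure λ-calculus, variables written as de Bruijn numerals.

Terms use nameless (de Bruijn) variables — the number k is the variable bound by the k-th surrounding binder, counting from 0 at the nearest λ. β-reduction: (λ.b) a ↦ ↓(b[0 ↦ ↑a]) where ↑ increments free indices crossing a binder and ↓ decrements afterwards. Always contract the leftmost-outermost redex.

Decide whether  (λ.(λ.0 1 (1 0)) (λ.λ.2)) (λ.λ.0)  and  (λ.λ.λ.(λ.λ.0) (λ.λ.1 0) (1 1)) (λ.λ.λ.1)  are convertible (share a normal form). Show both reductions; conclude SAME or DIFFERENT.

Term A:
  start: (λ.(λ.0 1 (1 0)) (λ.λ.2)) (λ.λ.0)
  →1  (λ.0 (λ.λ.0) ((λ.λ.0) 0)) (λ.λ.λ.λ.0)
  →2  (λ.λ.λ.λ.0) (λ.λ.0) ((λ.λ.0) (λ.λ.λ.λ.0))
  →3  (λ.λ.λ.0) ((λ.λ.0) (λ.λ.λ.λ.0))
  →4  λ.λ.0

Term B:
  start: (λ.λ.λ.(λ.λ.0) (λ.λ.1 0) (1 1)) (λ.λ.λ.1)
  →1  λ.λ.(λ.λ.0) (λ.λ.1 0) (1 1)
  →2  λ.λ.(λ.0) (1 1)
  →3  λ.λ.1 1

Answer: DIFFERENT — A ⇓ λ.λ.0, B ⇓ λ.λ.1 1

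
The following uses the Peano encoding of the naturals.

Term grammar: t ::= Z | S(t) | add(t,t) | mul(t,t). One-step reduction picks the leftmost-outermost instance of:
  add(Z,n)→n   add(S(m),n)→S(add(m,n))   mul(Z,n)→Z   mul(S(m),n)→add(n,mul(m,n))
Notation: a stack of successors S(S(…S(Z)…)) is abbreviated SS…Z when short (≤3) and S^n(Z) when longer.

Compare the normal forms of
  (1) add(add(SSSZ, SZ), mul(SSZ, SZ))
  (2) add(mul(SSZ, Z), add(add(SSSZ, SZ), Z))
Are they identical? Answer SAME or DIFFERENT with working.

Answer: DIFFERENT — A ⇓ S^6(Z), B ⇓ S^4(Z)

Derivation:
Term A:
  start: add(add(SSSZ, SZ), mul(SSZ, SZ))
  [1] add(S(add(SSZ, SZ)), mul(SSZ, SZ))
  [2] S(add(add(SSZ, SZ), mul(SSZ, SZ)))
  [3] S(add(S(add(SZ, SZ)), mul(SSZ, SZ)))
  [4] S(S(add(add(SZ, SZ), mul(SSZ, SZ))))
  [5] S(S(add(S(add(Z, SZ)), mul(SSZ, SZ))))
  [6] S(S(S(add(add(Z, SZ), mul(SSZ, SZ)))))
  [7] S(S(S(add(SZ, mul(SSZ, SZ)))))
  [8] S(S(S(S(add(Z, mul(SSZ, SZ))))))
  [9] S(S(S(S(mul(SSZ, SZ)))))
  [10] S(S(S(S(add(SZ, mul(SZ, SZ))))))
  [11] S(S(S(S(S(add(Z, mul(SZ, SZ)))))))
  [12] S(S(S(S(S(mul(SZ, SZ))))))
  [13] S(S(S(S(S(add(SZ, mul(Z, SZ)))))))
  [14] S(S(S(S(S(S(add(Z, mul(Z, SZ))))))))
  [15] S(S(S(S(S(S(mul(Z, SZ)))))))
  [16] S^6(Z)

Term B:
  start: add(mul(SSZ, Z), add(add(SSSZ, SZ), Z))
  [1] add(add(Z, mul(SZ, Z)), add(add(SSSZ, SZ), Z))
  [2] add(mul(SZ, Z), add(add(SSSZ, SZ), Z))
  [3] add(add(Z, mul(Z, Z)), add(add(SSSZ, SZ), Z))
  [4] add(mul(Z, Z), add(add(SSSZ, SZ), Z))
  [5] add(Z, add(add(SSSZ, SZ), Z))
  [6] add(add(SSSZ, SZ), Z)
  [7] add(S(add(SSZ, SZ)), Z)
  [8] S(add(add(SSZ, SZ), Z))
  [9] S(add(S(add(SZ, SZ)), Z))
  [10] S(S(add(add(SZ, SZ), Z)))
  [11] S(S(add(S(add(Z, SZ)), Z)))
  [12] S(S(S(add(add(Z, SZ), Z))))
  [13] S(S(S(add(SZ, Z))))
  [14] S(S(S(S(add(Z, Z)))))
  [15] S^4(Z)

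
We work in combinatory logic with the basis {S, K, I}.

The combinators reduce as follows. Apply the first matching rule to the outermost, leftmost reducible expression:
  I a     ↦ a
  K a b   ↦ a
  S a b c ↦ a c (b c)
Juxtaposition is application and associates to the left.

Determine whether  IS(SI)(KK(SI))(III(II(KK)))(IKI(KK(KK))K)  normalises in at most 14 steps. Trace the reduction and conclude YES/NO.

  start: IS(SI)(KK(SI))(III(II(KK)))(IKI(KK(KK))K)
  →1  S(SI)(KK(SI))(III(II(KK)))(IKI(KK(KK))K)
  →2  SI(III(II(KK)))(KK(SI)(III(II(KK))))(IKI(KK(KK))K)
  →3  I(KK(SI)(III(II(KK))))(III(II(KK))(KK(SI)(III(II(KK)))))(IKI(KK(KK))K)
  →4  KK(SI)(III(II(KK)))(III(II(KK))(KK(SI)(III(II(KK)))))(IKI(KK(KK))K)
  →5  K(III(II(KK)))(III(II(KK))(KK(SI)(III(II(KK)))))(IKI(KK(KK))K)
  →6  III(II(KK))(IKI(KK(KK))K)
  →7  II(II(KK))(IKI(KK(KK))K)
  →8  I(II(KK))(IKI(KK(KK))K)
  →9  II(KK)(IKI(KK(KK))K)
  →10  I(KK)(IKI(KK(KK))K)
  →11  KK(IKI(KK(KK))K)
  →12  K

Answer: YES — reaches normal form K in 12 ≤ 14 steps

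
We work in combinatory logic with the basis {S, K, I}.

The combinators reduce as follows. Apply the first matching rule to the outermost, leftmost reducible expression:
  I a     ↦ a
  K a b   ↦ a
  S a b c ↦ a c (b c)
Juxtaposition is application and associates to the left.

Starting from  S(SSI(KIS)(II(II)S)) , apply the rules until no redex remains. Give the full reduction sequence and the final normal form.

  start: S(SSI(KIS)(II(II)S))
  [1] S(S(KIS)(I(KIS))(II(II)S))
  [2] S(KIS(II(II)S)(I(KIS)(II(II)S)))
  [3] S(I(II(II)S)(I(KIS)(II(II)S)))
  [4] S(II(II)S(I(KIS)(II(II)S)))
  [5] S(I(II)S(I(KIS)(II(II)S)))
  [6] S(IIS(I(KIS)(II(II)S)))
  [7] S(IS(I(KIS)(II(II)S)))
  [8] S(S(I(KIS)(II(II)S)))
  [9] S(S(KIS(II(II)S)))
  [10] S(S(I(II(II)S)))
  [11] S(S(II(II)S))
  [12] S(S(I(II)S))
  [13] S(S(IIS))
  [14] S(S(IS))
  [15] S(SS)

Answer: normal form = S(SS)  (in 15 steps)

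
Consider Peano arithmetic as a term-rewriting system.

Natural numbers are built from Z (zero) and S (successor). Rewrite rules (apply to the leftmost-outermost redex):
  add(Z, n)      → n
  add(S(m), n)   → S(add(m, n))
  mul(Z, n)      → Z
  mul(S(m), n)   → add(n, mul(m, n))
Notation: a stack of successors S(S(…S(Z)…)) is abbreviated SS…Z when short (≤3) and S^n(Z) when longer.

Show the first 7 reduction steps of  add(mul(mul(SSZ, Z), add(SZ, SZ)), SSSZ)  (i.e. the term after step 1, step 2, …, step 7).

Answer: after 7 steps: SSSZ

Working:
  start: add(mul(mul(SSZ, Z), add(SZ, SZ)), SSSZ)
  [1] add(mul(add(Z, mul(SZ, Z)), add(SZ, SZ)), SSSZ)
  [2] add(mul(mul(SZ, Z), add(SZ, SZ)), SSSZ)
  [3] add(mul(add(Z, mul(Z, Z)), add(SZ, SZ)), SSSZ)
  [4] add(mul(mul(Z, Z), add(SZ, SZ)), SSSZ)
  [5] add(mul(Z, add(SZ, SZ)), SSSZ)
  [6] add(Z, SSSZ)
  [7] SSSZ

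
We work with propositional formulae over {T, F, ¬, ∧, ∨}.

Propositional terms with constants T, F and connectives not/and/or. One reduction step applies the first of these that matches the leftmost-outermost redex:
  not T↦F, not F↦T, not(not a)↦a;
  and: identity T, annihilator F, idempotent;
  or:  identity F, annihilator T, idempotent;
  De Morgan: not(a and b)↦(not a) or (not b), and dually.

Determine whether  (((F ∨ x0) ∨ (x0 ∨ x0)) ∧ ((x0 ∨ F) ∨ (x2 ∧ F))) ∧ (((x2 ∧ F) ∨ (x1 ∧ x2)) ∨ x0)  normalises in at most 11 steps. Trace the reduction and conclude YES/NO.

  start: (((F ∨ x0) ∨ (x0 ∨ x0)) ∧ ((x0 ∨ F) ∨ (x2 ∧ F))) ∧ (((x2 ∧ F) ∨ (x1 ∧ x2)) ∨ x0)
  step 1: ((x0 ∨ (x0 ∨ x0)) ∧ ((x0 ∨ F) ∨ (x2 ∧ F))) ∧ (((x2 ∧ F) ∨ (x1 ∧ x2)) ∨ x0)
  step 2: ((x0 ∨ x0) ∧ ((x0 ∨ F) ∨ (x2 ∧ F))) ∧ (((x2 ∧ F) ∨ (x1 ∧ x2)) ∨ x0)
  step 3: (x0 ∧ ((x0 ∨ F) ∨ (x2 ∧ F))) ∧ (((x2 ∧ F) ∨ (x1 ∧ x2)) ∨ x0)
  step 4: (x0 ∧ (x0 ∨ (x2 ∧ F))) ∧ (((x2 ∧ F) ∨ (x1 ∧ x2)) ∨ x0)
  step 5: (x0 ∧ (x0 ∨ F)) ∧ (((x2 ∧ F) ∨ (x1 ∧ x2)) ∨ x0)
  step 6: (x0 ∧ x0) ∧ (((x2 ∧ F) ∨ (x1 ∧ x2)) ∨ x0)
  step 7: x0 ∧ (((x2 ∧ F) ∨ (x1 ∧ x2)) ∨ x0)
  step 8: x0 ∧ ((F ∨ (x1 ∧ x2)) ∨ x0)
  step 9: x0 ∧ ((x1 ∧ x2) ∨ x0)

Answer: YES — reaches normal form x0 ∧ ((x1 ∧ x2) ∨ x0) in 9 ≤ 11 steps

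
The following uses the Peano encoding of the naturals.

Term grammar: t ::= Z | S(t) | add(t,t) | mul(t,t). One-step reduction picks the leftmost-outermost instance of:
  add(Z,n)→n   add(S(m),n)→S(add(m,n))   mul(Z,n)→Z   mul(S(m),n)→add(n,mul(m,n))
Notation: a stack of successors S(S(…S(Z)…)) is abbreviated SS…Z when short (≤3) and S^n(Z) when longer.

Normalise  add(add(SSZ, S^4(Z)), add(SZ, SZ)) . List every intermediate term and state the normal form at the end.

  start: add(add(SSZ, S^4(Z)), add(SZ, SZ))
  [1] add(S(add(SZ, S^4(Z))), add(SZ, SZ))
  [2] S(add(add(SZ, S^4(Z)), add(SZ, SZ)))
  [3] S(add(S(add(Z, S^4(Z))), add(SZ, SZ)))
  [4] S(S(add(add(Z, S^4(Z)), add(SZ, SZ))))
  [5] S(S(add(S^4(Z), add(SZ, SZ))))
  [6] S(S(S(add(SSSZ, add(SZ, SZ)))))
  [7] S(S(S(S(add(SSZ, add(SZ, SZ))))))
  [8] S(S(S(S(S(add(SZ, add(SZ, SZ)))))))
  [9] S(S(S(S(S(S(add(Z, add(SZ, SZ))))))))
  [10] S(S(S(S(S(S(add(SZ, SZ)))))))
  [11] S(S(S(S(S(S(S(add(Z, SZ))))))))
  [12] S^8(Z)

Answer: normal form = S^8(Z)  (in 12 steps)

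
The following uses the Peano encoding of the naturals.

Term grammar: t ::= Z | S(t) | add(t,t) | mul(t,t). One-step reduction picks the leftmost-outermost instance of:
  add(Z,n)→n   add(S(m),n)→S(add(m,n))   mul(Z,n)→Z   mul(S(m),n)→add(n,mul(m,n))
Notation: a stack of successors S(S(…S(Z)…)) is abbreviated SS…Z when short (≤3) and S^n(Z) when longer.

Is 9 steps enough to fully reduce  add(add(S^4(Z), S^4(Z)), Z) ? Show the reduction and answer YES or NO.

  start: add(add(S^4(Z), S^4(Z)), Z)
  [1] add(S(add(SSSZ, S^4(Z))), Z)
  [2] S(add(add(SSSZ, S^4(Z)), Z))
  [3] S(add(S(add(SSZ, S^4(Z))), Z))
  [4] S(S(add(add(SSZ, S^4(Z)), Z)))
  [5] S(S(add(S(add(SZ, S^4(Z))), Z)))
  [6] S(S(S(add(add(SZ, S^4(Z)), Z))))
  [7] S(S(S(add(S(add(Z, S^4(Z))), Z))))
  [8] S(S(S(S(add(add(Z, S^4(Z)), Z)))))
  [9] S(S(S(S(add(S^4(Z), Z)))))

Answer: NO — after 9 steps the term is S(S(S(S(add(S^4(Z), Z))))), not yet normal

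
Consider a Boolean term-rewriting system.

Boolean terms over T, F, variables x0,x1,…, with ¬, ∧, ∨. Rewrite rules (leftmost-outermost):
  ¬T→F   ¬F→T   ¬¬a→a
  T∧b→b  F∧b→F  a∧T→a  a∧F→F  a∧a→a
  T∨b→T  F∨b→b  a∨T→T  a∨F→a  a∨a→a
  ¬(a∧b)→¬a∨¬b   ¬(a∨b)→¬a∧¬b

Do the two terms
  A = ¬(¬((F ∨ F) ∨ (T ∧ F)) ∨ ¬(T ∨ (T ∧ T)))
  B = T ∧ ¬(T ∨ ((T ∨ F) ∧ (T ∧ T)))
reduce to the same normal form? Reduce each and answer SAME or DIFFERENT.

Answer: SAME — A ⇓ F, B ⇓ F

Derivation:
Term A:
  start: ¬(¬((F ∨ F) ∨ (T ∧ F)) ∨ ¬(T ∨ (T ∧ T)))
  [1] ¬¬((F ∨ F) ∨ (T ∧ F)) ∧ ¬¬(T ∨ (T ∧ T))
  [2] ((F ∨ F) ∨ (T ∧ F)) ∧ ¬¬(T ∨ (T ∧ T))
  [3] (F ∨ (T ∧ F)) ∧ ¬¬(T ∨ (T ∧ T))
  [4] (T ∧ F) ∧ ¬¬(T ∨ (T ∧ T))
  [5] F ∧ ¬¬(T ∨ (T ∧ T))
  [6] F

Term B:
  start: T ∧ ¬(T ∨ ((T ∨ F) ∧ (T ∧ T)))
  [1] ¬(T ∨ ((T ∨ F) ∧ (T ∧ T)))
  [2] ¬T ∧ ¬((T ∨ F) ∧ (T ∧ T))
  [3] F ∧ ¬((T ∨ F) ∧ (T ∧ T))
  [4] F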